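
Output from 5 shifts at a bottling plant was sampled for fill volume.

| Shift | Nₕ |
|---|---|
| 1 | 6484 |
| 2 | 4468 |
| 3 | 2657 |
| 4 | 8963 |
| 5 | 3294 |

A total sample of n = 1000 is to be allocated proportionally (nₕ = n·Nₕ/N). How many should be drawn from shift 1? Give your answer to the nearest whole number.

251

N = 6484 + 4468 + 2657 + 8963 + 3294 = 25866.
n_1 = 1000·6484/25866 = 250.677... → 251.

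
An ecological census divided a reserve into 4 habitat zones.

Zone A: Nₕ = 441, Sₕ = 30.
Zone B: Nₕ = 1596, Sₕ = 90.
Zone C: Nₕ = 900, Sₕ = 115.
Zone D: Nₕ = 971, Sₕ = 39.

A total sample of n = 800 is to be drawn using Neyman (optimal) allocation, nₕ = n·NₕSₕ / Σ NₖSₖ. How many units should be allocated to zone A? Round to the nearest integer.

35

Σ NₕSₕ = 441·30 + 1596·90 + 900·115 + 971·39 = 298239.
Share for A: 13230/298239 = 0.04436.
n_A = 800 × 0.04436 = 35.488... → 35.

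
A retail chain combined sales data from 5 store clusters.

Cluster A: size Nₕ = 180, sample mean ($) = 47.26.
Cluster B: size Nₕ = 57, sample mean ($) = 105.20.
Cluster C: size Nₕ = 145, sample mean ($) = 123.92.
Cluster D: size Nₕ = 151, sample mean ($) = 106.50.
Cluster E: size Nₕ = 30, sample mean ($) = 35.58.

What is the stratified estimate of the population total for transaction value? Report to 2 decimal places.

Population total = Σ Nₕ·x̄ₕ (each stratum's size times its mean).
180·47.26 + 57·105.20 + 145·123.92 + 151·106.50 + 30·35.58 = 8506.8 + 5996.4 + 17968.4 + 16081.5 + 1067.4 = 49620.50.

49620.50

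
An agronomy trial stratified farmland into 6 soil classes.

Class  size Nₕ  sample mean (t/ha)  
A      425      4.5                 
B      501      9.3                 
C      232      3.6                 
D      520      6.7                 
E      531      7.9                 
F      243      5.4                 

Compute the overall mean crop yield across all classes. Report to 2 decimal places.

N = 2452; weights Wₕ = Nₕ/N = (0.1733, 0.2043, 0.0946, 0.2121, 0.2166, 0.0991).
x̄_st = Σ Wₕ·x̄ₕ = 0.1733·4.5 + 0.2043·9.3 + 0.0946·3.6 + 0.2121·6.7 + 0.2166·7.9 + 0.0991·5.4 ≈ 6.6876...
→ 6.69.

6.69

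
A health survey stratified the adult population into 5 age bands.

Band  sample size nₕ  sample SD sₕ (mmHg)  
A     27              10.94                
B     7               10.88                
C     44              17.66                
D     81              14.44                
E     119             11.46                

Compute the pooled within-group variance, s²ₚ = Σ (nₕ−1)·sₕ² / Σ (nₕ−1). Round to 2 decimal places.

180.99

A: (27−1)·10.94² = 26·119.6836 = 3111.7736
B: (7−1)·10.88² = 6·118.3744 = 710.2464
C: (44−1)·17.66² = 43·311.8756 = 13410.6508
D: (81−1)·14.44² = 80·208.5136 = 16681.088
E: (119−1)·11.46² = 118·131.3316 = 15497.1288
Numerator = 49410.8876; denominator = Σ(nₕ−1) = 273.
s²ₚ = 49410.8876/273 = 180.9923... → 180.99.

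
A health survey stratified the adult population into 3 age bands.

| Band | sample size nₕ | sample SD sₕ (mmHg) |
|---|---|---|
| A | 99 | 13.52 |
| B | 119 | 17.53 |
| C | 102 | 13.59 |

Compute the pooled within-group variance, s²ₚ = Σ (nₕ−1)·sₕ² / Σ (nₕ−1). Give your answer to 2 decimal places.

229.74

Degrees of freedom: 98 + 118 + 101 = 317.
Σ(nₕ−1)sₕ² = 98·182.7904 + 118·307.3009 + 101·184.6881 = 72828.4635.
s²ₚ = 72828.4635 / 317 = 229.7428... → 229.74.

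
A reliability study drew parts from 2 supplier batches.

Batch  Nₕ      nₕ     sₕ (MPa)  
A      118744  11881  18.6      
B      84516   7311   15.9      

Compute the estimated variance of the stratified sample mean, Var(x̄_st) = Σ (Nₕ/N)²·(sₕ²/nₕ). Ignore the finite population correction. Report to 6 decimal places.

N = 203260. Term for each stratum: Wₕ²sₕ²/nₕ.
Var(x̄_st) = 0.009937849 + 0.005978490 = 0.015916339 → 0.015916.

0.015916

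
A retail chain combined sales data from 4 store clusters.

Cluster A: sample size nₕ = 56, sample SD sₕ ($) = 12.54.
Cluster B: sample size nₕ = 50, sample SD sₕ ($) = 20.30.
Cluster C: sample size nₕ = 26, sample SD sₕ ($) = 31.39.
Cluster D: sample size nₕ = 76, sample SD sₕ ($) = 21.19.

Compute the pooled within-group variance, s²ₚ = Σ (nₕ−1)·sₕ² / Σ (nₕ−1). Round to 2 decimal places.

A: (56−1)·12.54² = 55·157.2516 = 8648.838
B: (50−1)·20.30² = 49·412.09 = 20192.41
C: (26−1)·31.39² = 25·985.3321 = 24633.3025
D: (76−1)·21.19² = 75·449.0161 = 33676.2075
Numerator = 87150.758; denominator = Σ(nₕ−1) = 204.
s²ₚ = 87150.758/204 = 427.2096... → 427.21.

427.21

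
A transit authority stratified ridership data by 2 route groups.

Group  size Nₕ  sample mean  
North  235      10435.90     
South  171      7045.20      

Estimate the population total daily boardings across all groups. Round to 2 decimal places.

Estimate total by summing Nₕ·x̄ₕ over strata.
235·10435.90 + 171·7045.20 = 2452436.5 + 1204729.2 = 3657165.70.

3657165.70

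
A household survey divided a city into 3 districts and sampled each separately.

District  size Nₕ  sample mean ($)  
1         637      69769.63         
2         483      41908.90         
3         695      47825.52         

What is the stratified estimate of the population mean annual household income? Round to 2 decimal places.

x̄_st = (Σ Nₕx̄ₕ) / (Σ Nₕ) = (637·69769.63 + 483·41908.90 + 695·47825.52) / 1815
= 97923989.41 / 1815 = 53952.6112... → 53952.61.

53952.61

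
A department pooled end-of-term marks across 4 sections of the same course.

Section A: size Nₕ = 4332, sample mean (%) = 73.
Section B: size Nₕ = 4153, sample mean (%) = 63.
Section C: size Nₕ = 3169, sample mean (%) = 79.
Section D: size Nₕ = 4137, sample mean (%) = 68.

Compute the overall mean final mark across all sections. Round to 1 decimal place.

70.3

x̄_st = (Σ Nₕx̄ₕ) / (Σ Nₕ) = (4332·73 + 4153·63 + 3169·79 + 4137·68) / 15791
= 1109542 / 15791 = 70.264... → 70.3.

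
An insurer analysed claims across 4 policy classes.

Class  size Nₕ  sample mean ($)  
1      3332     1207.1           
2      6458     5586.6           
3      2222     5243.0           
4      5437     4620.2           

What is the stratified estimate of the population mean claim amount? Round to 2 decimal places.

4405.43

x̄_st = (Σ Nₕx̄ₕ) / (Σ Nₕ) = (3332·1207.1 + 6458·5586.6 + 2222·5243.0 + 5437·4620.2) / 17449
= 76870293.4 / 17449 = 4405.4269... → 4405.43.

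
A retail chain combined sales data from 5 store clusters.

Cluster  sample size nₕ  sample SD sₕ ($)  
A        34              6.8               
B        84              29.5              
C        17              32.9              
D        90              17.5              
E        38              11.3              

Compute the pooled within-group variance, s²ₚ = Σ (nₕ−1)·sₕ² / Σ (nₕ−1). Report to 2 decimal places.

476.96

Degrees of freedom: 33 + 83 + 16 + 89 + 37 = 258.
Σ(nₕ−1)sₕ² = 33·46.24 + 83·870.25 + 16·1082.41 + 89·306.25 + 37·127.69 = 123056.01.
s²ₚ = 123056.01 / 258 = 476.9613... → 476.96.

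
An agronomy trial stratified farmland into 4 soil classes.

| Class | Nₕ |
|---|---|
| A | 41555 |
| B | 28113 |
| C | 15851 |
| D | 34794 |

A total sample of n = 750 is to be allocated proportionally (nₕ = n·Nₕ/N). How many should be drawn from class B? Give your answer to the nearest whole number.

N = 41555 + 28113 + 15851 + 34794 = 120313.
n_B = 750·28113/120313 = 175.249... → 175.

175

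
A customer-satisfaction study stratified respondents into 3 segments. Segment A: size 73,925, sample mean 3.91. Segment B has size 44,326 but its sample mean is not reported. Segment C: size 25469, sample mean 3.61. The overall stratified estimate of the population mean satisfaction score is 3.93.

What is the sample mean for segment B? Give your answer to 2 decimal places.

N = 73925 + 44326 + 25469 = 143720.
Overall total = μ·N = 3.93·143720 = 564819.6.
Subtract the known strata: 73925·3.91 + 25469·3.61 = 380989.84.
Remaining total for segment B: 564819.6 − 380989.84 = 183829.76.
Divide by its size: 183829.76 / 44326 = 4.1472... → 4.15.

4.15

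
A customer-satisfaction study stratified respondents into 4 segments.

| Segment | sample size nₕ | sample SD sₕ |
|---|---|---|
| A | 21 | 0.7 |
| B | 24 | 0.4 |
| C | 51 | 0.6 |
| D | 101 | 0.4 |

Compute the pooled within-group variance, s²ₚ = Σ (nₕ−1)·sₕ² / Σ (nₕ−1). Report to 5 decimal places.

Degrees of freedom: 20 + 23 + 50 + 100 = 193.
Σ(nₕ−1)sₕ² = 20·0.49 + 23·0.16 + 50·0.36 + 100·0.16 = 47.48.
s²ₚ = 47.48 / 193 = 0.2460104... → 0.24601.

0.24601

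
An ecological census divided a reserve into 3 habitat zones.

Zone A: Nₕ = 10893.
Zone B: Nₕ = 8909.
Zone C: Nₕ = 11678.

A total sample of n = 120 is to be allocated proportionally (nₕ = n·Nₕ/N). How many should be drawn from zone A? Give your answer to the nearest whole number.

N = 10893 + 8909 + 11678 = 31480.
n_A = 120·10893/31480 = 41.524... → 42.

42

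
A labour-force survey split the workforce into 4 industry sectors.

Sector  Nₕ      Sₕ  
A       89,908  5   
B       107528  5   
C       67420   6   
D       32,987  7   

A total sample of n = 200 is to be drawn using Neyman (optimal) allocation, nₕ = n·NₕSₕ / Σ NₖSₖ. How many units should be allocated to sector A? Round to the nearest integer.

55

Σ NₕSₕ = 89908·5 + 107528·5 + 67420·6 + 32987·7 = 1622609.
Share for A: 449540/1622609 = 0.27705.
n_A = 200 × 0.27705 = 55.410... → 55.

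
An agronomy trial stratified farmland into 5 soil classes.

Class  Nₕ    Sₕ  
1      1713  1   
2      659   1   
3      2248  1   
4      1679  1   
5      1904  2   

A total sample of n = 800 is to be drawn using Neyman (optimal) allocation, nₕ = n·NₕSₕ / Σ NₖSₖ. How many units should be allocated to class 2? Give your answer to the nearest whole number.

Σ NₕSₕ = 1713·1 + 659·1 + 2248·1 + 1679·1 + 1904·2 = 10107.
Share for 2: 659/10107 = 0.06520.
n_2 = 800 × 0.06520 = 52.162... → 52.

52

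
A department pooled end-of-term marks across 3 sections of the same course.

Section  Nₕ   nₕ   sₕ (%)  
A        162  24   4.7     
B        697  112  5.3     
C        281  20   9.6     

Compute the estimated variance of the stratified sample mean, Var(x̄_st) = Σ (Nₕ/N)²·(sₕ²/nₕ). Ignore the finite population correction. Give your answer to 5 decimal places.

N = 1140. Term for each stratum: Wₕ²sₕ²/nₕ.
Var(x̄_st) = 0.01858681 + 0.09375395 + 0.27997252 = 0.39231328 → 0.39231.

0.39231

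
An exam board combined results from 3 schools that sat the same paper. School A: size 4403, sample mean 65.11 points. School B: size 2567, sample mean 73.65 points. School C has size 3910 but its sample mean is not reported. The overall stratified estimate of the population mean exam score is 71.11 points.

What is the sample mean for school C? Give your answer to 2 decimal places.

N = 4403 + 2567 + 3910 = 10880.
Overall total = μ·N = 71.11·10880 = 773676.8.
Subtract the known strata: 4403·65.11 + 2567·73.65 = 475738.88.
Remaining total for school C: 773676.8 − 475738.88 = 297937.92.
Divide by its size: 297937.92 / 3910 = 76.1990... → 76.20.

76.20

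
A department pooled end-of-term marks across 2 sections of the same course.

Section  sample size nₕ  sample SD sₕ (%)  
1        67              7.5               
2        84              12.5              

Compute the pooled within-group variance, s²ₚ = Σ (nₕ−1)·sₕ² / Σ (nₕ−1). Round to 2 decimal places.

Degrees of freedom: 66 + 83 = 149.
Σ(nₕ−1)sₕ² = 66·56.25 + 83·156.25 = 16681.25.
s²ₚ = 16681.25 / 149 = 111.9547... → 111.95.

111.95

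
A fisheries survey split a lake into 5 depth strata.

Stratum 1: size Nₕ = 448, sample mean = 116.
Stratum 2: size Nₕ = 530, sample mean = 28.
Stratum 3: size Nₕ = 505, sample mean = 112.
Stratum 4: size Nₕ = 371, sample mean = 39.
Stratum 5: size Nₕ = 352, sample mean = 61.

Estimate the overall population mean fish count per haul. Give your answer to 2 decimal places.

72.22

x̄_st = (Σ Nₕx̄ₕ) / (Σ Nₕ) = (448·116 + 530·28 + 505·112 + 371·39 + 352·61) / 2206
= 159309 / 2206 = 72.2162... → 72.22.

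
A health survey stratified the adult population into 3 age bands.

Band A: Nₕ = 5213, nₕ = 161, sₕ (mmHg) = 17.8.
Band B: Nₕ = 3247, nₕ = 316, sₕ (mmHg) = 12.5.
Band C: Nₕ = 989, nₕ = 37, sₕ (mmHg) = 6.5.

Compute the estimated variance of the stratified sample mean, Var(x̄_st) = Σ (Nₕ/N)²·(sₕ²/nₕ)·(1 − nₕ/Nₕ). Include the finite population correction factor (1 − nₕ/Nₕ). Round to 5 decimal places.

0.64524

N = 9449; Wₕ = Nₕ/N.
band A: (5213/9449)²·17.8²/161·(1 − 161/5213) = 0.58048834
band B: (3247/9449)²·12.5²/316·(1 − 316/3247) = 0.05270591
band C: (989/9449)²·6.5²/37·(1 − 37/989) = 0.01204166
Sum = 0.64523591 → 0.64524.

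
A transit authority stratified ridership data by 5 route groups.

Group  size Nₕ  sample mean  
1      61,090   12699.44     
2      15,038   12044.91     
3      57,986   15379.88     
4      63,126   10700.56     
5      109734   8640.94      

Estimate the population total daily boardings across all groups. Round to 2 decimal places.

Estimate total by summing Nₕ·x̄ₕ over strata.
61090·12699.44 + 15038·12044.91 + 57986·15379.88 + 63126·10700.56 + 109734·8640.94 = 775808789.6 + 181131356.58 + 891817721.68 + 675483550.56 + 948204909.96 = 3472446328.38.

3472446328.38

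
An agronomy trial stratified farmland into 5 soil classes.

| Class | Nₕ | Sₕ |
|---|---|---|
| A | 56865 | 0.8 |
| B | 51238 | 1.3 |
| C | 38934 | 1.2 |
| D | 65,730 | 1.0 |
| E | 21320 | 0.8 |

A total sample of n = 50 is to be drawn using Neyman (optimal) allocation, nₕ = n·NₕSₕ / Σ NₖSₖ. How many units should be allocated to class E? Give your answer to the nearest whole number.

4

Σ NₕSₕ = 56865·0.8 + 51238·1.3 + 38934·1.2 + 65730·1.0 + 21320·0.8 = 241608.2.
Share for E: 17056/241608.2 = 0.07059.
n_E = 50 × 0.07059 = 3.530... → 4.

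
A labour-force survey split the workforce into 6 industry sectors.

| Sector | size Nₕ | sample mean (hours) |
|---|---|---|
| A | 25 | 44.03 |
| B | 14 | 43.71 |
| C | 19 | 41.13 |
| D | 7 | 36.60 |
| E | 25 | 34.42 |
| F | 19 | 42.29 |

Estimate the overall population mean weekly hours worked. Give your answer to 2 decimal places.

N = 25 + 14 + 19 + 7 + 25 + 19 = 109.
The stratified mean weights each stratum mean by its population share Nₕ/N.
Σ Nₕx̄ₕ = 25·44.03 + 14·43.71 + 19·41.13 + 7·36.60 + 25·34.42 + 19·42.29 = 1100.75 + 611.94 + 781.47 + 256.2 + 860.5 + 803.51 = 4414.37.
Divide by N: 4414.37 / 109 = 40.4988... → 40.50.

40.50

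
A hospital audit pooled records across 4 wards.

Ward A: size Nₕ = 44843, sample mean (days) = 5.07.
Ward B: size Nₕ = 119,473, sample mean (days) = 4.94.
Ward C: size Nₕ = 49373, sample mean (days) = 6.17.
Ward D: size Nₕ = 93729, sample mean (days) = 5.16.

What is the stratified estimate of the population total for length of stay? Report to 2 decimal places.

A: 44843·5.07 = 227354.01
B: 119473·4.94 = 590196.62
C: 49373·6.17 = 304631.41
D: 93729·5.16 = 483641.64
τ̂ = Σ Nₕx̄ₕ = 1605823.68.

1605823.68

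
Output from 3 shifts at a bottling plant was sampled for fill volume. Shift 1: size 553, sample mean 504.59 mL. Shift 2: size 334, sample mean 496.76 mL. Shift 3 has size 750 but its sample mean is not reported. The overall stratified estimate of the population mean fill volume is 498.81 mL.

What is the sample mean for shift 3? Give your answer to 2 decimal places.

495.46

Σ Nₕx̄ₕ = N·μ, so 750·x̄_3 = 1637·498.81 − (553·504.59 + 334·496.76).
= 816551.97 − 444956.11 = 371595.86.
x̄_3 = 371595.86 / 750 = 495.4611... → 495.46.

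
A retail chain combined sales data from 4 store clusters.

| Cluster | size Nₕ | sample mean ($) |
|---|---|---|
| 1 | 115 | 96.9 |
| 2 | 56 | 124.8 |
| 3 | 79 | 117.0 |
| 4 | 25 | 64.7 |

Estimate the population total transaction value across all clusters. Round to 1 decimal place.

28992.8

Estimate total by summing Nₕ·x̄ₕ over strata.
115·96.9 + 56·124.8 + 79·117.0 + 25·64.7 = 11143.5 + 6988.8 + 9243 + 1617.5 = 28992.8.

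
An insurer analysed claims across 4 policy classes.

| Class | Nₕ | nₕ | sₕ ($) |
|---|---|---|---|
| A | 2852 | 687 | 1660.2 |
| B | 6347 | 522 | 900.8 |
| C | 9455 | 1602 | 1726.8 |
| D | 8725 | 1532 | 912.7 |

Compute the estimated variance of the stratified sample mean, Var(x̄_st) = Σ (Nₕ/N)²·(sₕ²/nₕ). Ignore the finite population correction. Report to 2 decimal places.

N = 27379; Wₕ = Nₕ/N.
class A: (2852/27379)²·1660.2²/687 = 43.53394
class B: (6347/27379)²·900.8²/522 = 83.53877
class C: (9455/27379)²·1726.8²/1602 = 221.97776
class D: (8725/27379)²·912.7²/1532 = 55.21957
Sum = 404.27005 → 404.27.

404.27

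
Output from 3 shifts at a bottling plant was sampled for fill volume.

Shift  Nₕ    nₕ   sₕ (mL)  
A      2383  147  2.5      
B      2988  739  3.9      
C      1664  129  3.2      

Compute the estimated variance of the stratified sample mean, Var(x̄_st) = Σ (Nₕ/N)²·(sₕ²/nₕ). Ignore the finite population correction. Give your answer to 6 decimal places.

0.013032

N = 7035; Wₕ = Nₕ/N.
shift A: (2383/7035)²·2.5²/147 = 0.004878458
shift B: (2988/7035)²·3.9²/739 = 0.003712939
shift C: (1664/7035)²·3.2²/129 = 0.004441081
Sum = 0.013032477 → 0.013032.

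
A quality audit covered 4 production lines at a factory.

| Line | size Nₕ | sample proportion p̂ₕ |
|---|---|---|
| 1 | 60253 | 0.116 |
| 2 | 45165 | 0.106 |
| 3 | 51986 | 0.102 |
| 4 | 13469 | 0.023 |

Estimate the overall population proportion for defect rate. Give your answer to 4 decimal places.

0.1018

N = 60253 + 45165 + 51986 + 13469 = 170873.
Overall proportion = Σ (Nₕ/N)·p̂ₕ.
Σ Nₕp̂ₕ = 6989.348 + 4787.49 + 5302.572 + 309.787 = 17389.197.
17389.197 / 170873 = 0.101767... → 0.1018.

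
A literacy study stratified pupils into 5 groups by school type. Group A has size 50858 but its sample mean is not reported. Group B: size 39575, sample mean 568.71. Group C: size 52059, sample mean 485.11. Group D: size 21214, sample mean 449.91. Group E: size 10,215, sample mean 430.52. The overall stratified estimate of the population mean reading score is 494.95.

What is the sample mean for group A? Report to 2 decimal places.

479.35

Σ Nₕx̄ₕ = N·μ, so 50858·x̄_A = 173921·494.95 − (39575·568.71 + 52059·485.11 + 21214·449.91 + 10215·430.52).
= 86082198.95 − 61703192.28 = 24379006.67.
x̄_A = 24379006.67 / 50858 = 479.3544... → 479.35.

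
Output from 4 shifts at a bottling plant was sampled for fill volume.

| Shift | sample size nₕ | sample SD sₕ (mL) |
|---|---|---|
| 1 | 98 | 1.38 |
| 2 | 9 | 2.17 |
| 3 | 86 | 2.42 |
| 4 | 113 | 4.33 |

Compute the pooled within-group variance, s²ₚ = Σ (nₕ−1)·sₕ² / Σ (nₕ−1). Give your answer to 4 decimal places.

Degrees of freedom: 97 + 8 + 85 + 112 = 302.
Σ(nₕ−1)sₕ² = 97·1.9044 + 8·4.7089 + 85·5.8564 + 112·18.7489 = 2820.0688.
s²ₚ = 2820.0688 / 302 = 9.337976... → 9.3380.

9.3380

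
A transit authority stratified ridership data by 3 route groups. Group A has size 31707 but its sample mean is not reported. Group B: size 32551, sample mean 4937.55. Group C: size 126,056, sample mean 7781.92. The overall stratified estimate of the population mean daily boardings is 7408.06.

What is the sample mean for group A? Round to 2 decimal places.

N = 31707 + 32551 + 126056 = 190314.
Overall total = μ·N = 7408.06·190314 = 1409857530.84.
Subtract the known strata: 32551·4937.55 + 126056·7781.92 = 1141679897.57.
Remaining total for group A: 1409857530.84 − 1141679897.57 = 268177633.27.
Divide by its size: 268177633.27 / 31707 = 8457.9946... → 8457.99.

8457.99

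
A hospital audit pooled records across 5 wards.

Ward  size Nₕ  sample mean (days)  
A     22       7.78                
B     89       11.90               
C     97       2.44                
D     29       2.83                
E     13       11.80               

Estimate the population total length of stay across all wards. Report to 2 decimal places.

Population total = Σ Nₕ·x̄ₕ (each stratum's size times its mean).
22·7.78 + 89·11.90 + 97·2.44 + 29·2.83 + 13·11.80 = 171.16 + 1059.1 + 236.68 + 82.07 + 153.4 = 1702.41.

1702.41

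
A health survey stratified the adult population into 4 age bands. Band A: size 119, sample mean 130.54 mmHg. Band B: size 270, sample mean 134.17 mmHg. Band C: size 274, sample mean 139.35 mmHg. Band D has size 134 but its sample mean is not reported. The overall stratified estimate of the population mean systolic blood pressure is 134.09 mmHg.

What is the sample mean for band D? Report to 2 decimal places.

Σ Nₕx̄ₕ = N·μ, so 134·x̄_D = 797·134.09 − (119·130.54 + 270·134.17 + 274·139.35).
= 106869.73 − 89942.06 = 16927.67.
x̄_D = 16927.67 / 134 = 126.3259... → 126.33.

126.33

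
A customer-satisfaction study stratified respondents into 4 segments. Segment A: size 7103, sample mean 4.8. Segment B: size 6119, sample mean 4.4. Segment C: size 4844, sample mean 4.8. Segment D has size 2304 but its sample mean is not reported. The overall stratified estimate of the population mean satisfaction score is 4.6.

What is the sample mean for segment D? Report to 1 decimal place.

4.1

N = 7103 + 6119 + 4844 + 2304 = 20370.
Overall total = μ·N = 4.6·20370 = 93702.
Subtract the known strata: 7103·4.8 + 6119·4.4 + 4844·4.8 = 84269.2.
Remaining total for segment D: 93702 − 84269.2 = 9432.8.
Divide by its size: 9432.8 / 2304 = 4.094... → 4.1.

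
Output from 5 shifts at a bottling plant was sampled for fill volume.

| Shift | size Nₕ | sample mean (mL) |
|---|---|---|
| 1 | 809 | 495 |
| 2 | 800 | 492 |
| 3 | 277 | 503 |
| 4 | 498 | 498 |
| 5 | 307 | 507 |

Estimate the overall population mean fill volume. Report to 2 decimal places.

x̄_st = (Σ Nₕx̄ₕ) / (Σ Nₕ) = (809·495 + 800·492 + 277·503 + 498·498 + 307·507) / 2691
= 1337039 / 2691 = 496.8558... → 496.86.

496.86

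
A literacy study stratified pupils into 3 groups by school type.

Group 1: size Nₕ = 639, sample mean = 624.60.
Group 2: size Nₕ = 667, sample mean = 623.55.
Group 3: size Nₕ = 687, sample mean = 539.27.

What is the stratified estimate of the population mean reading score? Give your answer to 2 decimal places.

N = 1993; weights Wₕ = Nₕ/N = (0.3206, 0.3347, 0.3447).
x̄_st = Σ Wₕ·x̄ₕ = 0.3206·624.60 + 0.3347·623.55 + 0.3447·539.27 ≈ 594.8348...
→ 594.83.

594.83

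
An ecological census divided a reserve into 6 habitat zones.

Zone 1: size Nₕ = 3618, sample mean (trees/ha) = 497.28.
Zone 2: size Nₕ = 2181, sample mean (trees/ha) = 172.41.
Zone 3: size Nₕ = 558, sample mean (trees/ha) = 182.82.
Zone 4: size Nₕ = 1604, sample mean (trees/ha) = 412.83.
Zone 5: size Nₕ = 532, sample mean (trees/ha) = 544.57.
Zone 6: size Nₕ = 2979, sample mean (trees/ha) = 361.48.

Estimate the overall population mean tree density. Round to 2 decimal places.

375.34

N = 3618 + 2181 + 558 + 1604 + 532 + 2979 = 11472.
Weight each subgroup mean by Nₕ/N and sum.
Σ Nₕx̄ₕ = 3618·497.28 + 2181·172.41 + 558·182.82 + 1604·412.83 + 532·544.57 + 2979·361.48 = 1799159.04 + 376026.21 + 102013.56 + 662179.32 + 289711.24 + 1076848.92 = 4305938.29.
Divide by N: 4305938.29 / 11472 = 375.3433... → 375.34.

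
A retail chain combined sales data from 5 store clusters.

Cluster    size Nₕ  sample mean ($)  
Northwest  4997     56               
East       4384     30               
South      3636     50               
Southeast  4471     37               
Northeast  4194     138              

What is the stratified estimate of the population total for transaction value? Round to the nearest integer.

Northwest: 4997·56 = 279832
East: 4384·30 = 131520
South: 3636·50 = 181800
Southeast: 4471·37 = 165427
Northeast: 4194·138 = 578772
τ̂ = Σ Nₕx̄ₕ = 1337351.

1337351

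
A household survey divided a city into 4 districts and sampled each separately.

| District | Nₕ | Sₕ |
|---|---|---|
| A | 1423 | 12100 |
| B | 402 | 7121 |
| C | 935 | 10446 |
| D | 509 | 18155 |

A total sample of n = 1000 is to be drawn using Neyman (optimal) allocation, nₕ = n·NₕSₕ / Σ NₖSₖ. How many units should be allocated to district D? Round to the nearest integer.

A: NₕSₕ = 1423·12100 = 17218300
B: NₕSₕ = 402·7121 = 2862642
C: NₕSₕ = 935·10446 = 9767010
D: NₕSₕ = 509·18155 = 9240895
Σ NₕSₕ = 39088847.
n_D = 1000·9240895/39088847 = 236.407... → 236.

236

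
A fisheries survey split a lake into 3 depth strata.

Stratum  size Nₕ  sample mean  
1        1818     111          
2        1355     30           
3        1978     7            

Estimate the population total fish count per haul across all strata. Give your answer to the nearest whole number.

1: 1818·111 = 201798
2: 1355·30 = 40650
3: 1978·7 = 13846
τ̂ = Σ Nₕx̄ₕ = 256294.

256294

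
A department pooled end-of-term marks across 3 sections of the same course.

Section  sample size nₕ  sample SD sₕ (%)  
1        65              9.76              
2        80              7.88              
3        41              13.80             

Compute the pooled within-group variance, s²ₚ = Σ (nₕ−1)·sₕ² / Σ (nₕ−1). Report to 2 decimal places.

1: (65−1)·9.76² = 64·95.2576 = 6096.4864
2: (80−1)·7.88² = 79·62.0944 = 4905.4576
3: (41−1)·13.80² = 40·190.44 = 7617.6
Numerator = 18619.544; denominator = Σ(nₕ−1) = 183.
s²ₚ = 18619.544/183 = 101.7461... → 101.75.

101.75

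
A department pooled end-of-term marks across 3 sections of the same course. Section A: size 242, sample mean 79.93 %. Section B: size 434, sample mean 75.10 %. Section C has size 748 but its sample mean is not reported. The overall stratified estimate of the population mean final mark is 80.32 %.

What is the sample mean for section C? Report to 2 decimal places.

N = 242 + 434 + 748 = 1424.
Overall total = μ·N = 80.32·1424 = 114375.68.
Subtract the known strata: 242·79.93 + 434·75.10 = 51936.46.
Remaining total for section C: 114375.68 − 51936.46 = 62439.22.
Divide by its size: 62439.22 / 748 = 83.4749... → 83.47.

83.47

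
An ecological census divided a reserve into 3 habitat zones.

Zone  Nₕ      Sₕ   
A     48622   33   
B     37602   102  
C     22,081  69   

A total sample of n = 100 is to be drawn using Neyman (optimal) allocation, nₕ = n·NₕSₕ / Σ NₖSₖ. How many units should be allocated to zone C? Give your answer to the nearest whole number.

22

A: NₕSₕ = 48622·33 = 1604526
B: NₕSₕ = 37602·102 = 3835404
C: NₕSₕ = 22081·69 = 1523589
Σ NₕSₕ = 6963519.
n_C = 100·1523589/6963519 = 21.880... → 22.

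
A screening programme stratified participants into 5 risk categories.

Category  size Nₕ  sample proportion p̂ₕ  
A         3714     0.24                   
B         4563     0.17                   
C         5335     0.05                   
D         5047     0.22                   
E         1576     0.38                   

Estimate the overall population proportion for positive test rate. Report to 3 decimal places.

0.180

N = 3714 + 4563 + 5335 + 5047 + 1576 = 20235.
Overall proportion = Σ (Nₕ/N)·p̂ₕ.
Σ Nₕp̂ₕ = 891.36 + 775.71 + 266.75 + 1110.34 + 598.88 = 3643.04.
3643.04 / 20235 = 0.18004... → 0.180.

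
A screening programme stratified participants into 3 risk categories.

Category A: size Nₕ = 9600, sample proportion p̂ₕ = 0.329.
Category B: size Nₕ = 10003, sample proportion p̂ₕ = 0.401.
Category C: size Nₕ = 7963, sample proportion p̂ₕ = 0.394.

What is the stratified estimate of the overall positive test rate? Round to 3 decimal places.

Wₕ = Nₕ/N with N = 27566: 0.3483, 0.3629, 0.2889.
p̂_st = 0.3483·0.329 + 0.3629·0.401 + 0.2889·0.394 ≈ 0.37390... → 0.374.

0.374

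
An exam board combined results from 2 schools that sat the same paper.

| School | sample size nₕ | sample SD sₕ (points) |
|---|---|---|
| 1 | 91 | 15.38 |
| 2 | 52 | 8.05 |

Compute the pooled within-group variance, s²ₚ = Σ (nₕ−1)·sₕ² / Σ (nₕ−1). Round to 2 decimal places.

174.42

Degrees of freedom: 90 + 51 = 141.
Σ(nₕ−1)sₕ² = 90·236.5444 + 51·64.8025 = 24593.9235.
s²ₚ = 24593.9235 / 141 = 174.4250... → 174.42.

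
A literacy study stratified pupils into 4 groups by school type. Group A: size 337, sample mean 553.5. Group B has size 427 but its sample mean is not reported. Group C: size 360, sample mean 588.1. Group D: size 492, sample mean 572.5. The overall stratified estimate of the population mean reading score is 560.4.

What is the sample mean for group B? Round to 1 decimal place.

Σ Nₕx̄ₕ = N·μ, so 427·x̄_B = 1616·560.4 − (337·553.5 + 360·588.1 + 492·572.5).
= 905606.4 − 679915.5 = 225690.9.
x̄_B = 225690.9 / 427 = 528.550... → 528.6.

528.6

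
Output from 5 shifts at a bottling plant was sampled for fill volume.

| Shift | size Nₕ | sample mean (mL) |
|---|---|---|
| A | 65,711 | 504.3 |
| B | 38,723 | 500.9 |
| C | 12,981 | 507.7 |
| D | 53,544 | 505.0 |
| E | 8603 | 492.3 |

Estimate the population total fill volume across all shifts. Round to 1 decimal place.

90399838.6

Estimate total by summing Nₕ·x̄ₕ over strata.
65711·504.3 + 38723·500.9 + 12981·507.7 + 53544·505.0 + 8603·492.3 = 33138057.3 + 19396350.7 + 6590453.7 + 27039720 + 4235256.9 = 90399838.6.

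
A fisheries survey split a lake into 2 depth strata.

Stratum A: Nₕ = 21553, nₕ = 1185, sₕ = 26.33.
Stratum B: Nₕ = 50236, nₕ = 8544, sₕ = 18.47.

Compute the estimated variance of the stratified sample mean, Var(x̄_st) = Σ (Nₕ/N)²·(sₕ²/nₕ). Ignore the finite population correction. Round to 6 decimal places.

N = 71789. Term for each stratum: Wₕ²sₕ²/nₕ.
Var(x̄_st) = 0.052733065 + 0.019551805 = 0.072284870 → 0.072285.

0.072285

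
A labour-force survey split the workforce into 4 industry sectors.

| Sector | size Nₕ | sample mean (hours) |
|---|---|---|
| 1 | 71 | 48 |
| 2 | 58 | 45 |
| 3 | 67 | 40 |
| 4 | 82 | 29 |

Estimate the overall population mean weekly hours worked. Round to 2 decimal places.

N = 71 + 58 + 67 + 82 = 278.
Weight each subgroup mean by Nₕ/N and sum.
Σ Nₕx̄ₕ = 71·48 + 58·45 + 67·40 + 82·29 = 3408 + 2610 + 2680 + 2378 = 11076.
Divide by N: 11076 / 278 = 39.8417... → 39.84.

39.84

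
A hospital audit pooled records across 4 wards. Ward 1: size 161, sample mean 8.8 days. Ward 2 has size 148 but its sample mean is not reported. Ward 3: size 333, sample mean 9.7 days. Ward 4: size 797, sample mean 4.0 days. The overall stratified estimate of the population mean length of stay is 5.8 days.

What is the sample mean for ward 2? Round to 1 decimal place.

Σ Nₕx̄ₕ = N·μ, so 148·x̄_2 = 1439·5.8 − (161·8.8 + 333·9.7 + 797·4.0).
= 8346.2 − 7834.9 = 511.3.
x̄_2 = 511.3 / 148 = 3.455... → 3.5.

3.5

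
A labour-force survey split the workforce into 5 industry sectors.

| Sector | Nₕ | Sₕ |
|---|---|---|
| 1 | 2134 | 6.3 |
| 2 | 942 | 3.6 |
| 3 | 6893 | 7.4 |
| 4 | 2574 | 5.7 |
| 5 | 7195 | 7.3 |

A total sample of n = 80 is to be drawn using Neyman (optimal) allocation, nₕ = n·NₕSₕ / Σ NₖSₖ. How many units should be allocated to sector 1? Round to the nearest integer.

Σ NₕSₕ = 2134·6.3 + 942·3.6 + 6893·7.4 + 2574·5.7 + 7195·7.3 = 135038.9.
Share for 1: 13444.2/135038.9 = 0.09956.
n_1 = 80 × 0.09956 = 7.965... → 8.

8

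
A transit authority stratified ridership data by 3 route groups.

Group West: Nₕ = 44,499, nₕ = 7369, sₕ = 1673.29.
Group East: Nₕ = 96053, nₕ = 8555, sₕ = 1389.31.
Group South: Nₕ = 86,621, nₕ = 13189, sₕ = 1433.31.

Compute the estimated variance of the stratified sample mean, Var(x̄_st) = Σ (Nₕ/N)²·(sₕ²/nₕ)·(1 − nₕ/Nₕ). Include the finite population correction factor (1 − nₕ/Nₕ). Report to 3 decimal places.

N = 227173; Wₕ = Nₕ/N.
group West: (44499/227173)²·1673.29²/7369·(1 − 7369/44499) = 12.164539
group East: (96053/227173)²·1389.31²/8555·(1 − 8555/96053) = 36.742943
group South: (86621/227173)²·1433.31²/13189·(1 − 13189/86621) = 19.198333
Sum = 68.105815 → 68.106.

68.106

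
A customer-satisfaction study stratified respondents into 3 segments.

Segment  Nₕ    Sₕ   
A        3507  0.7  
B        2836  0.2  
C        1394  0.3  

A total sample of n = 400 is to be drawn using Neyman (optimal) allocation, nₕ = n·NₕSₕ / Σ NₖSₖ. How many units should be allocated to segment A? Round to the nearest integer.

285

Σ NₕSₕ = 3507·0.7 + 2836·0.2 + 1394·0.3 = 3440.3.
Share for A: 2454.9/3440.3 = 0.71357.
n_A = 400 × 0.71357 = 285.429... → 285.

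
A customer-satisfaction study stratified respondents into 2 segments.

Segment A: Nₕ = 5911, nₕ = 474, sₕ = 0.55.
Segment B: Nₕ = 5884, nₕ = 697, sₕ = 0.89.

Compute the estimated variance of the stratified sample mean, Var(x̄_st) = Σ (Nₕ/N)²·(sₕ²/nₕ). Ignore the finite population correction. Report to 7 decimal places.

0.0004431

N = 11795; Wₕ = Nₕ/N.
segment A: (5911/11795)²·0.55²/474 = 0.0001602777
segment B: (5884/11795)²·0.89²/697 = 0.0002828112
Sum = 0.0004430889 → 0.0004431.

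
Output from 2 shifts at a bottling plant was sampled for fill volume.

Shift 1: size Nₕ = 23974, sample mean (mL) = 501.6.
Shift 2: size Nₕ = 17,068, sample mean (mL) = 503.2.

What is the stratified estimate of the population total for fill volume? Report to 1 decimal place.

20613976.0

1: 23974·501.6 = 12025358.4
2: 17068·503.2 = 8588617.6
τ̂ = Σ Nₕx̄ₕ = 20613976.0.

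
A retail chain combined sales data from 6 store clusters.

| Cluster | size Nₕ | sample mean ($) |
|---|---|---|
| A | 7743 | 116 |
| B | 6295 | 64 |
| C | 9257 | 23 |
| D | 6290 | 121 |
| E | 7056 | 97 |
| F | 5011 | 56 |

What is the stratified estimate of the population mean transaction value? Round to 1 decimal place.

77.8

N = 41652; weights Wₕ = Nₕ/N = (0.1859, 0.1511, 0.2222, 0.1510, 0.1694, 0.1203).
x̄_st = Σ Wₕ·x̄ₕ = 0.1859·116 + 0.1511·64 + 0.2222·23 + 0.1510·121 + 0.1694·97 + 0.1203·56 ≈ 77.790...
→ 77.8.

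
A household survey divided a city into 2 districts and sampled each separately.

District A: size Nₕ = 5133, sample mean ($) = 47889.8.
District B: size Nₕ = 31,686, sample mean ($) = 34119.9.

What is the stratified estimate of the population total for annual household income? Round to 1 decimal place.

1326941494.8

Population total = Σ Nₕ·x̄ₕ (each stratum's size times its mean).
5133·47889.8 + 31686·34119.9 = 245818343.4 + 1081123151.4 = 1326941494.8.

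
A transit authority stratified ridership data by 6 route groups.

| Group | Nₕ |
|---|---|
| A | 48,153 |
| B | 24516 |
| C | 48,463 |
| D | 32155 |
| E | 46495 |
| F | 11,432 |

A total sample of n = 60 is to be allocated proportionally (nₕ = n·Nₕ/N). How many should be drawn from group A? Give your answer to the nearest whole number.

14

Share of group A = 48153/211214 = 0.22798.
Allocate 60 × 0.22798 = 13.679... → 14.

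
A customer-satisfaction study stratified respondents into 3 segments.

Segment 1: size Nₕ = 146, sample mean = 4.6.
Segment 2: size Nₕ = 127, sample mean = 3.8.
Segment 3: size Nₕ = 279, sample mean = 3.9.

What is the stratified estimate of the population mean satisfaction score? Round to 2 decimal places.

x̄_st = (Σ Nₕx̄ₕ) / (Σ Nₕ) = (146·4.6 + 127·3.8 + 279·3.9) / 552
= 2242.3 / 552 = 4.0621... → 4.06.

4.06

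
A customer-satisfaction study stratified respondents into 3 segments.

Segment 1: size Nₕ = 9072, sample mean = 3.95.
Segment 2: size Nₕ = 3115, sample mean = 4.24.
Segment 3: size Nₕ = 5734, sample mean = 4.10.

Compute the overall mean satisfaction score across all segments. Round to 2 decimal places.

x̄_st = (Σ Nₕx̄ₕ) / (Σ Nₕ) = (9072·3.95 + 3115·4.24 + 5734·4.10) / 17921
= 72551.4 / 17921 = 4.0484... → 4.05.

4.05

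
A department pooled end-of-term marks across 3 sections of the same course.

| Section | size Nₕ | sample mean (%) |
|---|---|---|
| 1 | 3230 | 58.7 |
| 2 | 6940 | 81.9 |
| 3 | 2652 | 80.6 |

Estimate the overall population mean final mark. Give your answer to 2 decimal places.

x̄_st = (Σ Nₕx̄ₕ) / (Σ Nₕ) = (3230·58.7 + 6940·81.9 + 2652·80.6) / 12822
= 971738.2 / 12822 = 75.7868... → 75.79.

75.79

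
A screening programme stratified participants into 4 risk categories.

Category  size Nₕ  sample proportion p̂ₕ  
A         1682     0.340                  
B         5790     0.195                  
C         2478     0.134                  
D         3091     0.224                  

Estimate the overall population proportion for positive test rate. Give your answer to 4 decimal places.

0.2090

N = 1682 + 5790 + 2478 + 3091 = 13041.
Overall proportion = Σ (Nₕ/N)·p̂ₕ.
Σ Nₕp̂ₕ = 571.88 + 1129.05 + 332.052 + 692.384 = 2725.366.
2725.366 / 13041 = 0.208984... → 0.2090.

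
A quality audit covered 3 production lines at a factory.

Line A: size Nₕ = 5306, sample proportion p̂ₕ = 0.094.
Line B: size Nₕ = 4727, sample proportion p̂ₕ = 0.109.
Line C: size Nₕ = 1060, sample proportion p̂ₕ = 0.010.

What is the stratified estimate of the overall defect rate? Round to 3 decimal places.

0.092

Wₕ = Nₕ/N with N = 11093: 0.4783, 0.4261, 0.0956.
p̂_st = 0.4783·0.094 + 0.4261·0.109 + 0.0956·0.010 ≈ 0.09237... → 0.092.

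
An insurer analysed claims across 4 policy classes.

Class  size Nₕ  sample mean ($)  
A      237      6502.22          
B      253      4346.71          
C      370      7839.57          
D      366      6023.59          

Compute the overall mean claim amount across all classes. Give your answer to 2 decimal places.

6318.12

N = 1226; weights Wₕ = Nₕ/N = (0.1933, 0.2064, 0.3018, 0.2985).
x̄_st = Σ Wₕ·x̄ₕ = 0.1933·6502.22 + 0.2064·4346.71 + 0.3018·7839.57 + 0.2985·6023.59 ≈ 6318.1228...
→ 6318.12.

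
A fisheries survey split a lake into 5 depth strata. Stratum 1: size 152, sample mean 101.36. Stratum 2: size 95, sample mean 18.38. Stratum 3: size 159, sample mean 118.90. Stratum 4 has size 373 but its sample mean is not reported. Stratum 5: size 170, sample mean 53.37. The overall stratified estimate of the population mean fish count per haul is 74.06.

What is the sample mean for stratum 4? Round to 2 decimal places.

67.43

N = 152 + 95 + 159 + 373 + 170 = 949.
Overall total = μ·N = 74.06·949 = 70282.94.
Subtract the known strata: 152·101.36 + 95·18.38 + 159·118.90 + 170·53.37 = 45130.82.
Remaining total for stratum 4: 70282.94 − 45130.82 = 25152.12.
Divide by its size: 25152.12 / 373 = 67.4320... → 67.43.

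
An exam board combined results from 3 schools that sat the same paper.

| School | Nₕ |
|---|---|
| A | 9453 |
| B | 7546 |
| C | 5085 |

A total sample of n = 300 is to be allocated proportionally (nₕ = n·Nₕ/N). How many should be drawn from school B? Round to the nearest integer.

N = 9453 + 7546 + 5085 = 22084.
n_B = 300·7546/22084 = 102.509... → 103.

103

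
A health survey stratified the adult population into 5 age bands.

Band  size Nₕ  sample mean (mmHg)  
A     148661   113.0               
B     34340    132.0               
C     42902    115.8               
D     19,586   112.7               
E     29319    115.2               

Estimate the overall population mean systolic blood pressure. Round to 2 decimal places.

116.02

N = 148661 + 34340 + 42902 + 19586 + 29319 = 274808.
Weight each subgroup mean by Nₕ/N and sum.
Σ Nₕx̄ₕ = 148661·113.0 + 34340·132.0 + 42902·115.8 + 19586·112.7 + 29319·115.2 = 16798693 + 4532880 + 4968051.6 + 2207342.2 + 3377548.8 = 31884515.6.
Divide by N: 31884515.6 / 274808 = 116.0247... → 116.02.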